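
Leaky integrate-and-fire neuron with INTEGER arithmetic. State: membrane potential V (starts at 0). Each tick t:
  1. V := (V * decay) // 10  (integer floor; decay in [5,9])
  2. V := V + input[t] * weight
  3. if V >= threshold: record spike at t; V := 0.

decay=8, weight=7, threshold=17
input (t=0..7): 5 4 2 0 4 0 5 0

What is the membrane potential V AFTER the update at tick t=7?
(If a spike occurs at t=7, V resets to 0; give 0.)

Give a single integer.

t=0: input=5 -> V=0 FIRE
t=1: input=4 -> V=0 FIRE
t=2: input=2 -> V=14
t=3: input=0 -> V=11
t=4: input=4 -> V=0 FIRE
t=5: input=0 -> V=0
t=6: input=5 -> V=0 FIRE
t=7: input=0 -> V=0

Answer: 0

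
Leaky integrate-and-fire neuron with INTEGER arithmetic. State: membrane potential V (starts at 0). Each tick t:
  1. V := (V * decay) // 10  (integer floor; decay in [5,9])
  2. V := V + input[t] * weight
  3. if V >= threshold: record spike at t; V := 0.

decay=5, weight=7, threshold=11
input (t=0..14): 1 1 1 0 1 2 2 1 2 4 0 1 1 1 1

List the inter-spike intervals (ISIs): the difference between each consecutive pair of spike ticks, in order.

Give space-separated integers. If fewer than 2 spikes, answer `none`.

Answer: 3 1 2 1 4

Derivation:
t=0: input=1 -> V=7
t=1: input=1 -> V=10
t=2: input=1 -> V=0 FIRE
t=3: input=0 -> V=0
t=4: input=1 -> V=7
t=5: input=2 -> V=0 FIRE
t=6: input=2 -> V=0 FIRE
t=7: input=1 -> V=7
t=8: input=2 -> V=0 FIRE
t=9: input=4 -> V=0 FIRE
t=10: input=0 -> V=0
t=11: input=1 -> V=7
t=12: input=1 -> V=10
t=13: input=1 -> V=0 FIRE
t=14: input=1 -> V=7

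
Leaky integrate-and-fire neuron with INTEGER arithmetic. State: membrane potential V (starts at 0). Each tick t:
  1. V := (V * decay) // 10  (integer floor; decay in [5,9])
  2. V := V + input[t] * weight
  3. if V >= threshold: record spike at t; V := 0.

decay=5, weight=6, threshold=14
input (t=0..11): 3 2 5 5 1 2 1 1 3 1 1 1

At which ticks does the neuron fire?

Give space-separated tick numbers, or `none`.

Answer: 0 2 3 5 8

Derivation:
t=0: input=3 -> V=0 FIRE
t=1: input=2 -> V=12
t=2: input=5 -> V=0 FIRE
t=3: input=5 -> V=0 FIRE
t=4: input=1 -> V=6
t=5: input=2 -> V=0 FIRE
t=6: input=1 -> V=6
t=7: input=1 -> V=9
t=8: input=3 -> V=0 FIRE
t=9: input=1 -> V=6
t=10: input=1 -> V=9
t=11: input=1 -> V=10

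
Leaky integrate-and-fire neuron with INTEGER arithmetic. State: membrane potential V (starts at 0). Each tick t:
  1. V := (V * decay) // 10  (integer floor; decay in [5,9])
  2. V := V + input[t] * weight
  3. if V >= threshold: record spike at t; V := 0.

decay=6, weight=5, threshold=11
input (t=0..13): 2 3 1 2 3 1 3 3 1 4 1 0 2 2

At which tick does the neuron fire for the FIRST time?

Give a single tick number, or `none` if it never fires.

Answer: 1

Derivation:
t=0: input=2 -> V=10
t=1: input=3 -> V=0 FIRE
t=2: input=1 -> V=5
t=3: input=2 -> V=0 FIRE
t=4: input=3 -> V=0 FIRE
t=5: input=1 -> V=5
t=6: input=3 -> V=0 FIRE
t=7: input=3 -> V=0 FIRE
t=8: input=1 -> V=5
t=9: input=4 -> V=0 FIRE
t=10: input=1 -> V=5
t=11: input=0 -> V=3
t=12: input=2 -> V=0 FIRE
t=13: input=2 -> V=10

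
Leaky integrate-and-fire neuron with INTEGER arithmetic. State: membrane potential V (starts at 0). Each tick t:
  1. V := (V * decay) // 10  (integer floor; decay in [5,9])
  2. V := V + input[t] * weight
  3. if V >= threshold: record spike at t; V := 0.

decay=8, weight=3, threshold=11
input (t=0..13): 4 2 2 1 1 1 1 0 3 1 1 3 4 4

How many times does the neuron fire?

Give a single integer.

Answer: 6

Derivation:
t=0: input=4 -> V=0 FIRE
t=1: input=2 -> V=6
t=2: input=2 -> V=10
t=3: input=1 -> V=0 FIRE
t=4: input=1 -> V=3
t=5: input=1 -> V=5
t=6: input=1 -> V=7
t=7: input=0 -> V=5
t=8: input=3 -> V=0 FIRE
t=9: input=1 -> V=3
t=10: input=1 -> V=5
t=11: input=3 -> V=0 FIRE
t=12: input=4 -> V=0 FIRE
t=13: input=4 -> V=0 FIRE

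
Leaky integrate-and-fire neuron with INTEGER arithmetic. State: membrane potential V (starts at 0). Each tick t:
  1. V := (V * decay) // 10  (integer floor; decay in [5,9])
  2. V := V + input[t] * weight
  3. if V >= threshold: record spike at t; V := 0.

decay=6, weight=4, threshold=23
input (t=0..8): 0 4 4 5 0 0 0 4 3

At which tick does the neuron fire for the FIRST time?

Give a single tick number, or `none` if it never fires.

t=0: input=0 -> V=0
t=1: input=4 -> V=16
t=2: input=4 -> V=0 FIRE
t=3: input=5 -> V=20
t=4: input=0 -> V=12
t=5: input=0 -> V=7
t=6: input=0 -> V=4
t=7: input=4 -> V=18
t=8: input=3 -> V=22

Answer: 2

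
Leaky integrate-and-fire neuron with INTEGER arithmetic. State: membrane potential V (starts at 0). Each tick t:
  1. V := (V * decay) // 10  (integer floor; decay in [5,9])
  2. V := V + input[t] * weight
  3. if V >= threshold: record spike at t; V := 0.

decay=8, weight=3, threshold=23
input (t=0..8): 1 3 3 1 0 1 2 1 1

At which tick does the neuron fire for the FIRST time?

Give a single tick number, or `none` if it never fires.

Answer: none

Derivation:
t=0: input=1 -> V=3
t=1: input=3 -> V=11
t=2: input=3 -> V=17
t=3: input=1 -> V=16
t=4: input=0 -> V=12
t=5: input=1 -> V=12
t=6: input=2 -> V=15
t=7: input=1 -> V=15
t=8: input=1 -> V=15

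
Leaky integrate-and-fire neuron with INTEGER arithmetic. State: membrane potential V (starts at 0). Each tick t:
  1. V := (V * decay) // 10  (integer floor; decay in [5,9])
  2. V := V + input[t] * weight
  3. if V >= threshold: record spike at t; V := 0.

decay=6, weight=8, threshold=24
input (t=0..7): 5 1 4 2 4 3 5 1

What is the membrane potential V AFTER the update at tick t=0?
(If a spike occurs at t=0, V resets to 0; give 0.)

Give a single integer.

Answer: 0

Derivation:
t=0: input=5 -> V=0 FIRE
t=1: input=1 -> V=8
t=2: input=4 -> V=0 FIRE
t=3: input=2 -> V=16
t=4: input=4 -> V=0 FIRE
t=5: input=3 -> V=0 FIRE
t=6: input=5 -> V=0 FIRE
t=7: input=1 -> V=8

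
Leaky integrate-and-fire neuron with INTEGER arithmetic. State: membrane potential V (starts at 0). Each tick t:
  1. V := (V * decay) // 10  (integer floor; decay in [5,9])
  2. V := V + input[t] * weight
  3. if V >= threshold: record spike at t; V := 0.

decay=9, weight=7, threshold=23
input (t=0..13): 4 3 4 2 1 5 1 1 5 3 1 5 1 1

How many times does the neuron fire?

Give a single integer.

Answer: 6

Derivation:
t=0: input=4 -> V=0 FIRE
t=1: input=3 -> V=21
t=2: input=4 -> V=0 FIRE
t=3: input=2 -> V=14
t=4: input=1 -> V=19
t=5: input=5 -> V=0 FIRE
t=6: input=1 -> V=7
t=7: input=1 -> V=13
t=8: input=5 -> V=0 FIRE
t=9: input=3 -> V=21
t=10: input=1 -> V=0 FIRE
t=11: input=5 -> V=0 FIRE
t=12: input=1 -> V=7
t=13: input=1 -> V=13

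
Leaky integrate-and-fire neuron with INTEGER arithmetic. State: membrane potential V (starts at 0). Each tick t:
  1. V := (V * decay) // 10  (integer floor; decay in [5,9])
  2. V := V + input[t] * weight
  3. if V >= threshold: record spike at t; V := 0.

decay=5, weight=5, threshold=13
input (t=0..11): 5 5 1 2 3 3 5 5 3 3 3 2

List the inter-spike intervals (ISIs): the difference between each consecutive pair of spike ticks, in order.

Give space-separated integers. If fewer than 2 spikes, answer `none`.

Answer: 1 3 1 1 1 1 1 1

Derivation:
t=0: input=5 -> V=0 FIRE
t=1: input=5 -> V=0 FIRE
t=2: input=1 -> V=5
t=3: input=2 -> V=12
t=4: input=3 -> V=0 FIRE
t=5: input=3 -> V=0 FIRE
t=6: input=5 -> V=0 FIRE
t=7: input=5 -> V=0 FIRE
t=8: input=3 -> V=0 FIRE
t=9: input=3 -> V=0 FIRE
t=10: input=3 -> V=0 FIRE
t=11: input=2 -> V=10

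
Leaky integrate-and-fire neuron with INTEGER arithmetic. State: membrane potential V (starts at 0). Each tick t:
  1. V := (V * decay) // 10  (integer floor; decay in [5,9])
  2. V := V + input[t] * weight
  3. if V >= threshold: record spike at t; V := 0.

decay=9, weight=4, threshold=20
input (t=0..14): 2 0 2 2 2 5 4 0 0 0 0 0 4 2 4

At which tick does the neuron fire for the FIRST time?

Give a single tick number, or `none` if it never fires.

t=0: input=2 -> V=8
t=1: input=0 -> V=7
t=2: input=2 -> V=14
t=3: input=2 -> V=0 FIRE
t=4: input=2 -> V=8
t=5: input=5 -> V=0 FIRE
t=6: input=4 -> V=16
t=7: input=0 -> V=14
t=8: input=0 -> V=12
t=9: input=0 -> V=10
t=10: input=0 -> V=9
t=11: input=0 -> V=8
t=12: input=4 -> V=0 FIRE
t=13: input=2 -> V=8
t=14: input=4 -> V=0 FIRE

Answer: 3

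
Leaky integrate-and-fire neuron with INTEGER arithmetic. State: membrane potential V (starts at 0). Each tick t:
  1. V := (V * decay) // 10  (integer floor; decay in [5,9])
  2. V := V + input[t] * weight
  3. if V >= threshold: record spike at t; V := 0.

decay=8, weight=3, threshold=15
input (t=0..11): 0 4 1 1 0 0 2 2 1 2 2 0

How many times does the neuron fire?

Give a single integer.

Answer: 1

Derivation:
t=0: input=0 -> V=0
t=1: input=4 -> V=12
t=2: input=1 -> V=12
t=3: input=1 -> V=12
t=4: input=0 -> V=9
t=5: input=0 -> V=7
t=6: input=2 -> V=11
t=7: input=2 -> V=14
t=8: input=1 -> V=14
t=9: input=2 -> V=0 FIRE
t=10: input=2 -> V=6
t=11: input=0 -> V=4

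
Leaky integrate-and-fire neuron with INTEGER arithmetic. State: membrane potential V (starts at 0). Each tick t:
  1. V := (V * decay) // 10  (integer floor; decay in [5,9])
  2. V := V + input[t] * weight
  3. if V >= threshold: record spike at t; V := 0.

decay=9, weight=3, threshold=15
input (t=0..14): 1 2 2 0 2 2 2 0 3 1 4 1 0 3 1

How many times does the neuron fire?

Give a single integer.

t=0: input=1 -> V=3
t=1: input=2 -> V=8
t=2: input=2 -> V=13
t=3: input=0 -> V=11
t=4: input=2 -> V=0 FIRE
t=5: input=2 -> V=6
t=6: input=2 -> V=11
t=7: input=0 -> V=9
t=8: input=3 -> V=0 FIRE
t=9: input=1 -> V=3
t=10: input=4 -> V=14
t=11: input=1 -> V=0 FIRE
t=12: input=0 -> V=0
t=13: input=3 -> V=9
t=14: input=1 -> V=11

Answer: 3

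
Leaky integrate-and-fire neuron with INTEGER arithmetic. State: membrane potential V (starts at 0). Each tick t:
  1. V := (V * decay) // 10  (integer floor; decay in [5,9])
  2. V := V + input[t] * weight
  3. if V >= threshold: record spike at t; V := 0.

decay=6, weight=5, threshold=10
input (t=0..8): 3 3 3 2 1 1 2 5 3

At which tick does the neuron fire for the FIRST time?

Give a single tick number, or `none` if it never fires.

t=0: input=3 -> V=0 FIRE
t=1: input=3 -> V=0 FIRE
t=2: input=3 -> V=0 FIRE
t=3: input=2 -> V=0 FIRE
t=4: input=1 -> V=5
t=5: input=1 -> V=8
t=6: input=2 -> V=0 FIRE
t=7: input=5 -> V=0 FIRE
t=8: input=3 -> V=0 FIRE

Answer: 0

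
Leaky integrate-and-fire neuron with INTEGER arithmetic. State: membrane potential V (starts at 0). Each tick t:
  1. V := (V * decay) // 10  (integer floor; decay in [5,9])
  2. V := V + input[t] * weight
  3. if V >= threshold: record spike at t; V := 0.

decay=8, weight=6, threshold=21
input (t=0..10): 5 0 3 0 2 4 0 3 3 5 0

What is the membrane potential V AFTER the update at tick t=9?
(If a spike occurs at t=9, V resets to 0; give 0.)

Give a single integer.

t=0: input=5 -> V=0 FIRE
t=1: input=0 -> V=0
t=2: input=3 -> V=18
t=3: input=0 -> V=14
t=4: input=2 -> V=0 FIRE
t=5: input=4 -> V=0 FIRE
t=6: input=0 -> V=0
t=7: input=3 -> V=18
t=8: input=3 -> V=0 FIRE
t=9: input=5 -> V=0 FIRE
t=10: input=0 -> V=0

Answer: 0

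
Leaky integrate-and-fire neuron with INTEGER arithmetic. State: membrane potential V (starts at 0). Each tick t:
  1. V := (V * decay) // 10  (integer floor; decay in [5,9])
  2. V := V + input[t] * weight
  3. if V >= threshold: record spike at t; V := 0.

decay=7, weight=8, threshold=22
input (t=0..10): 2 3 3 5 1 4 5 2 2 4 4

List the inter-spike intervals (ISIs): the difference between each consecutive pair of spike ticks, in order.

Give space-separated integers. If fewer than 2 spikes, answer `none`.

t=0: input=2 -> V=16
t=1: input=3 -> V=0 FIRE
t=2: input=3 -> V=0 FIRE
t=3: input=5 -> V=0 FIRE
t=4: input=1 -> V=8
t=5: input=4 -> V=0 FIRE
t=6: input=5 -> V=0 FIRE
t=7: input=2 -> V=16
t=8: input=2 -> V=0 FIRE
t=9: input=4 -> V=0 FIRE
t=10: input=4 -> V=0 FIRE

Answer: 1 1 2 1 2 1 1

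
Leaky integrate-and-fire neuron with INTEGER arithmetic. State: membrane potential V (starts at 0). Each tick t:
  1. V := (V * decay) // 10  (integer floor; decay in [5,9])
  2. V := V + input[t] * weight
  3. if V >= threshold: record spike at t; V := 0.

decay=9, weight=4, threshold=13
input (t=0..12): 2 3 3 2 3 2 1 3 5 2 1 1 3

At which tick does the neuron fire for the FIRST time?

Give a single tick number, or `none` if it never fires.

Answer: 1

Derivation:
t=0: input=2 -> V=8
t=1: input=3 -> V=0 FIRE
t=2: input=3 -> V=12
t=3: input=2 -> V=0 FIRE
t=4: input=3 -> V=12
t=5: input=2 -> V=0 FIRE
t=6: input=1 -> V=4
t=7: input=3 -> V=0 FIRE
t=8: input=5 -> V=0 FIRE
t=9: input=2 -> V=8
t=10: input=1 -> V=11
t=11: input=1 -> V=0 FIRE
t=12: input=3 -> V=12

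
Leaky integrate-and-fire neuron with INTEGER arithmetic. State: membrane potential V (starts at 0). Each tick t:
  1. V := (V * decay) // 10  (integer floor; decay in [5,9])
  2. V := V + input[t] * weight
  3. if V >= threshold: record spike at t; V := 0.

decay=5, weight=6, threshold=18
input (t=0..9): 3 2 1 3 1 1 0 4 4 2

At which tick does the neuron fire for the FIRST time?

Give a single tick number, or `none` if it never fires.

Answer: 0

Derivation:
t=0: input=3 -> V=0 FIRE
t=1: input=2 -> V=12
t=2: input=1 -> V=12
t=3: input=3 -> V=0 FIRE
t=4: input=1 -> V=6
t=5: input=1 -> V=9
t=6: input=0 -> V=4
t=7: input=4 -> V=0 FIRE
t=8: input=4 -> V=0 FIRE
t=9: input=2 -> V=12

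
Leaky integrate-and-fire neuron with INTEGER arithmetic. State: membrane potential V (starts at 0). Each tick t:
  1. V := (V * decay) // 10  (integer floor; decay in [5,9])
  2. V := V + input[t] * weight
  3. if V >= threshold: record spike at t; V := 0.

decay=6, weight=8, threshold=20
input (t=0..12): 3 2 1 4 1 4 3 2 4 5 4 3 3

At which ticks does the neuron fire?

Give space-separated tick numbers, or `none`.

Answer: 0 3 5 6 8 9 10 11 12

Derivation:
t=0: input=3 -> V=0 FIRE
t=1: input=2 -> V=16
t=2: input=1 -> V=17
t=3: input=4 -> V=0 FIRE
t=4: input=1 -> V=8
t=5: input=4 -> V=0 FIRE
t=6: input=3 -> V=0 FIRE
t=7: input=2 -> V=16
t=8: input=4 -> V=0 FIRE
t=9: input=5 -> V=0 FIRE
t=10: input=4 -> V=0 FIRE
t=11: input=3 -> V=0 FIRE
t=12: input=3 -> V=0 FIRE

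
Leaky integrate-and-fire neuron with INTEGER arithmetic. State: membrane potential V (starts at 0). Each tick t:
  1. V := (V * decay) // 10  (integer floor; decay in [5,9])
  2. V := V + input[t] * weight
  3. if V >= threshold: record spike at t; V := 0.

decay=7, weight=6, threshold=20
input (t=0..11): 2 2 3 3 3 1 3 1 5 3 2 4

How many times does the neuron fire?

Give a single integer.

t=0: input=2 -> V=12
t=1: input=2 -> V=0 FIRE
t=2: input=3 -> V=18
t=3: input=3 -> V=0 FIRE
t=4: input=3 -> V=18
t=5: input=1 -> V=18
t=6: input=3 -> V=0 FIRE
t=7: input=1 -> V=6
t=8: input=5 -> V=0 FIRE
t=9: input=3 -> V=18
t=10: input=2 -> V=0 FIRE
t=11: input=4 -> V=0 FIRE

Answer: 6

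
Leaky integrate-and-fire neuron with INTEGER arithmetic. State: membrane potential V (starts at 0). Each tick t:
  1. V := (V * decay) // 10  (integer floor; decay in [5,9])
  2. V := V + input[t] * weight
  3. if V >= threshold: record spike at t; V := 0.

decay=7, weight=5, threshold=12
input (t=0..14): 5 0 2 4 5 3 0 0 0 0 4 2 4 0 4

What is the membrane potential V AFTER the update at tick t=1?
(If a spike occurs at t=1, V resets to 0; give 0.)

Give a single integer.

Answer: 0

Derivation:
t=0: input=5 -> V=0 FIRE
t=1: input=0 -> V=0
t=2: input=2 -> V=10
t=3: input=4 -> V=0 FIRE
t=4: input=5 -> V=0 FIRE
t=5: input=3 -> V=0 FIRE
t=6: input=0 -> V=0
t=7: input=0 -> V=0
t=8: input=0 -> V=0
t=9: input=0 -> V=0
t=10: input=4 -> V=0 FIRE
t=11: input=2 -> V=10
t=12: input=4 -> V=0 FIRE
t=13: input=0 -> V=0
t=14: input=4 -> V=0 FIRE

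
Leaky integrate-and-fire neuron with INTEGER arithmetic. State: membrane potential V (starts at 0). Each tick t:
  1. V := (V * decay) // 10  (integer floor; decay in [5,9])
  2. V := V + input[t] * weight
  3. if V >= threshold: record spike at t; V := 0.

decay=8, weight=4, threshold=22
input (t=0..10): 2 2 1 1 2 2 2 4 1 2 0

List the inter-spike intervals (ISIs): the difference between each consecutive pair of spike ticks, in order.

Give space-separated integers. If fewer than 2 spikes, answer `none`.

Answer: 2

Derivation:
t=0: input=2 -> V=8
t=1: input=2 -> V=14
t=2: input=1 -> V=15
t=3: input=1 -> V=16
t=4: input=2 -> V=20
t=5: input=2 -> V=0 FIRE
t=6: input=2 -> V=8
t=7: input=4 -> V=0 FIRE
t=8: input=1 -> V=4
t=9: input=2 -> V=11
t=10: input=0 -> V=8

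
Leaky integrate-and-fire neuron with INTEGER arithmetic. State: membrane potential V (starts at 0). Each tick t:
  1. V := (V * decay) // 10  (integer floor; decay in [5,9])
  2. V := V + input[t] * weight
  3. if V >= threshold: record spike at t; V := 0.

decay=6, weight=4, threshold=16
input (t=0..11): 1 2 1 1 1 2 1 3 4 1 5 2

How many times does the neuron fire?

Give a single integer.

Answer: 3

Derivation:
t=0: input=1 -> V=4
t=1: input=2 -> V=10
t=2: input=1 -> V=10
t=3: input=1 -> V=10
t=4: input=1 -> V=10
t=5: input=2 -> V=14
t=6: input=1 -> V=12
t=7: input=3 -> V=0 FIRE
t=8: input=4 -> V=0 FIRE
t=9: input=1 -> V=4
t=10: input=5 -> V=0 FIRE
t=11: input=2 -> V=8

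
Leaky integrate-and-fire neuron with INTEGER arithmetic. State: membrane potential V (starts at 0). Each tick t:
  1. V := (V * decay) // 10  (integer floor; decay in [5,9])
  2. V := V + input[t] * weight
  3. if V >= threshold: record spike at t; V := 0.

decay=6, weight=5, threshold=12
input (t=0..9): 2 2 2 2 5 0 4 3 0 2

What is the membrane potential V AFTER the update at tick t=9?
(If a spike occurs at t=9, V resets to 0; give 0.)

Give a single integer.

t=0: input=2 -> V=10
t=1: input=2 -> V=0 FIRE
t=2: input=2 -> V=10
t=3: input=2 -> V=0 FIRE
t=4: input=5 -> V=0 FIRE
t=5: input=0 -> V=0
t=6: input=4 -> V=0 FIRE
t=7: input=3 -> V=0 FIRE
t=8: input=0 -> V=0
t=9: input=2 -> V=10

Answer: 10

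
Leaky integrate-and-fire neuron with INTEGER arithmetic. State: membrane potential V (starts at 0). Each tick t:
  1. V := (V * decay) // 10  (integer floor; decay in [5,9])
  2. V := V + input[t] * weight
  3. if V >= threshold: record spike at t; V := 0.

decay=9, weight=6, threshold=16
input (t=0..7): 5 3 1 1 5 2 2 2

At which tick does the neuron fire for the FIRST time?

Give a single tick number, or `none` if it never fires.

Answer: 0

Derivation:
t=0: input=5 -> V=0 FIRE
t=1: input=3 -> V=0 FIRE
t=2: input=1 -> V=6
t=3: input=1 -> V=11
t=4: input=5 -> V=0 FIRE
t=5: input=2 -> V=12
t=6: input=2 -> V=0 FIRE
t=7: input=2 -> V=12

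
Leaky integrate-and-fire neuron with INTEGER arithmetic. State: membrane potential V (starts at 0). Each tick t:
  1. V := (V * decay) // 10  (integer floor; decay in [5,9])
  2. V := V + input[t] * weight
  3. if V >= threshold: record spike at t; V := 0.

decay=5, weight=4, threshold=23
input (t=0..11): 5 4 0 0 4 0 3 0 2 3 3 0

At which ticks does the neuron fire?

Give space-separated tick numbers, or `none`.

t=0: input=5 -> V=20
t=1: input=4 -> V=0 FIRE
t=2: input=0 -> V=0
t=3: input=0 -> V=0
t=4: input=4 -> V=16
t=5: input=0 -> V=8
t=6: input=3 -> V=16
t=7: input=0 -> V=8
t=8: input=2 -> V=12
t=9: input=3 -> V=18
t=10: input=3 -> V=21
t=11: input=0 -> V=10

Answer: 1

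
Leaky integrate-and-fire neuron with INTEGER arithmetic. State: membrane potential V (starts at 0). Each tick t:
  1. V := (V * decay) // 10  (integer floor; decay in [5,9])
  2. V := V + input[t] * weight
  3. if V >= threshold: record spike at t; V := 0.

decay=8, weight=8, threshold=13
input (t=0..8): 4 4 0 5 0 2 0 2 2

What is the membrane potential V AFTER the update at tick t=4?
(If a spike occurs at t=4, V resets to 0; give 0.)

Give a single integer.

Answer: 0

Derivation:
t=0: input=4 -> V=0 FIRE
t=1: input=4 -> V=0 FIRE
t=2: input=0 -> V=0
t=3: input=5 -> V=0 FIRE
t=4: input=0 -> V=0
t=5: input=2 -> V=0 FIRE
t=6: input=0 -> V=0
t=7: input=2 -> V=0 FIRE
t=8: input=2 -> V=0 FIRE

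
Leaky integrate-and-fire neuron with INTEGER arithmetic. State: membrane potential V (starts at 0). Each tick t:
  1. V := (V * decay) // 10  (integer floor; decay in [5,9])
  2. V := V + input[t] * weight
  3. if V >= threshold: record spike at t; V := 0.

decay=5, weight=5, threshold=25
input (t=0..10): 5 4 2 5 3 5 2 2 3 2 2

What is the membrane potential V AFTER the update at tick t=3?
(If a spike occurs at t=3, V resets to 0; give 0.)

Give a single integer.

Answer: 0

Derivation:
t=0: input=5 -> V=0 FIRE
t=1: input=4 -> V=20
t=2: input=2 -> V=20
t=3: input=5 -> V=0 FIRE
t=4: input=3 -> V=15
t=5: input=5 -> V=0 FIRE
t=6: input=2 -> V=10
t=7: input=2 -> V=15
t=8: input=3 -> V=22
t=9: input=2 -> V=21
t=10: input=2 -> V=20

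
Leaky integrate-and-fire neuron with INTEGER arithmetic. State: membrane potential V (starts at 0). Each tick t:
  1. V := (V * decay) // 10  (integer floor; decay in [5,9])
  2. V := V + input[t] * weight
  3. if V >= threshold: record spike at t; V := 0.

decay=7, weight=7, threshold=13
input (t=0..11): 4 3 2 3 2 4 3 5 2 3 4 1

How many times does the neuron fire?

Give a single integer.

Answer: 11

Derivation:
t=0: input=4 -> V=0 FIRE
t=1: input=3 -> V=0 FIRE
t=2: input=2 -> V=0 FIRE
t=3: input=3 -> V=0 FIRE
t=4: input=2 -> V=0 FIRE
t=5: input=4 -> V=0 FIRE
t=6: input=3 -> V=0 FIRE
t=7: input=5 -> V=0 FIRE
t=8: input=2 -> V=0 FIRE
t=9: input=3 -> V=0 FIRE
t=10: input=4 -> V=0 FIRE
t=11: input=1 -> V=7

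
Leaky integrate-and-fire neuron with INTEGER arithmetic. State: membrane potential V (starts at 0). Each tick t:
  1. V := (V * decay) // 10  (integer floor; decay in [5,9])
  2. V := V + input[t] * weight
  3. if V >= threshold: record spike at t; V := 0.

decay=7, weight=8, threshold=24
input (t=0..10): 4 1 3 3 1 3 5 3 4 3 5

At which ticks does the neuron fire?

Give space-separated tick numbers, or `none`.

t=0: input=4 -> V=0 FIRE
t=1: input=1 -> V=8
t=2: input=3 -> V=0 FIRE
t=3: input=3 -> V=0 FIRE
t=4: input=1 -> V=8
t=5: input=3 -> V=0 FIRE
t=6: input=5 -> V=0 FIRE
t=7: input=3 -> V=0 FIRE
t=8: input=4 -> V=0 FIRE
t=9: input=3 -> V=0 FIRE
t=10: input=5 -> V=0 FIRE

Answer: 0 2 3 5 6 7 8 9 10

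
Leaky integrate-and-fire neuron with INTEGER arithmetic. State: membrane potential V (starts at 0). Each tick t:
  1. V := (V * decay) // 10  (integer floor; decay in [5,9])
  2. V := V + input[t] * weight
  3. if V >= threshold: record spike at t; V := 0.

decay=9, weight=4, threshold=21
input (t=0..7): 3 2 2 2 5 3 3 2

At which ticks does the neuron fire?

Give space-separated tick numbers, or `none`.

t=0: input=3 -> V=12
t=1: input=2 -> V=18
t=2: input=2 -> V=0 FIRE
t=3: input=2 -> V=8
t=4: input=5 -> V=0 FIRE
t=5: input=3 -> V=12
t=6: input=3 -> V=0 FIRE
t=7: input=2 -> V=8

Answer: 2 4 6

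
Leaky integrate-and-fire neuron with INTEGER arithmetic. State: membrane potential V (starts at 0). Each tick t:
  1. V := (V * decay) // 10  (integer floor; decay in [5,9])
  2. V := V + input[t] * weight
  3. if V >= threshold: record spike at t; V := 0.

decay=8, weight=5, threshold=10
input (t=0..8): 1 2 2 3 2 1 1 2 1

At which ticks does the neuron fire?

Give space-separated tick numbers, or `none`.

t=0: input=1 -> V=5
t=1: input=2 -> V=0 FIRE
t=2: input=2 -> V=0 FIRE
t=3: input=3 -> V=0 FIRE
t=4: input=2 -> V=0 FIRE
t=5: input=1 -> V=5
t=6: input=1 -> V=9
t=7: input=2 -> V=0 FIRE
t=8: input=1 -> V=5

Answer: 1 2 3 4 7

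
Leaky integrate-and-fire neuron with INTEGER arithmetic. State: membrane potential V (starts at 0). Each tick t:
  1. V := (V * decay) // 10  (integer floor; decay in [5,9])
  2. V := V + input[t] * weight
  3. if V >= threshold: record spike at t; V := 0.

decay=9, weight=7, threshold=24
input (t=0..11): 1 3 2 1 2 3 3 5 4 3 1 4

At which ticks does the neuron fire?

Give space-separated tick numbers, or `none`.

t=0: input=1 -> V=7
t=1: input=3 -> V=0 FIRE
t=2: input=2 -> V=14
t=3: input=1 -> V=19
t=4: input=2 -> V=0 FIRE
t=5: input=3 -> V=21
t=6: input=3 -> V=0 FIRE
t=7: input=5 -> V=0 FIRE
t=8: input=4 -> V=0 FIRE
t=9: input=3 -> V=21
t=10: input=1 -> V=0 FIRE
t=11: input=4 -> V=0 FIRE

Answer: 1 4 6 7 8 10 11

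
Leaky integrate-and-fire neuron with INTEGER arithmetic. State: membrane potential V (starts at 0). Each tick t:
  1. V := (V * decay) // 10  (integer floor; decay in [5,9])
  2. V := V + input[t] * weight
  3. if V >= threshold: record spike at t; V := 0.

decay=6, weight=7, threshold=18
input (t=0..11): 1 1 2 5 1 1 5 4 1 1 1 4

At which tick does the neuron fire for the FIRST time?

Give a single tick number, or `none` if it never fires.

Answer: 2

Derivation:
t=0: input=1 -> V=7
t=1: input=1 -> V=11
t=2: input=2 -> V=0 FIRE
t=3: input=5 -> V=0 FIRE
t=4: input=1 -> V=7
t=5: input=1 -> V=11
t=6: input=5 -> V=0 FIRE
t=7: input=4 -> V=0 FIRE
t=8: input=1 -> V=7
t=9: input=1 -> V=11
t=10: input=1 -> V=13
t=11: input=4 -> V=0 FIRE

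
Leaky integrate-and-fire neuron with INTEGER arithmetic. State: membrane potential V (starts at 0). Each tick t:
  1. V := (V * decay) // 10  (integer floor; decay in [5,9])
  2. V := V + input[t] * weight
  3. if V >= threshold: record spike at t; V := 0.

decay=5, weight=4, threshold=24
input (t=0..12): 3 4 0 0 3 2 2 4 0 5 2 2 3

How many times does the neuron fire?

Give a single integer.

Answer: 1

Derivation:
t=0: input=3 -> V=12
t=1: input=4 -> V=22
t=2: input=0 -> V=11
t=3: input=0 -> V=5
t=4: input=3 -> V=14
t=5: input=2 -> V=15
t=6: input=2 -> V=15
t=7: input=4 -> V=23
t=8: input=0 -> V=11
t=9: input=5 -> V=0 FIRE
t=10: input=2 -> V=8
t=11: input=2 -> V=12
t=12: input=3 -> V=18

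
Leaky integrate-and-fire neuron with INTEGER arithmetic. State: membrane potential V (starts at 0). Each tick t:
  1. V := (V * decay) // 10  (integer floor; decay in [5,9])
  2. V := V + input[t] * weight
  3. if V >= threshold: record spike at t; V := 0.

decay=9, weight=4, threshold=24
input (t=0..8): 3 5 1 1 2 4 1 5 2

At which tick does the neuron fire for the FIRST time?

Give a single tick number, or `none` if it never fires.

Answer: 1

Derivation:
t=0: input=3 -> V=12
t=1: input=5 -> V=0 FIRE
t=2: input=1 -> V=4
t=3: input=1 -> V=7
t=4: input=2 -> V=14
t=5: input=4 -> V=0 FIRE
t=6: input=1 -> V=4
t=7: input=5 -> V=23
t=8: input=2 -> V=0 FIRE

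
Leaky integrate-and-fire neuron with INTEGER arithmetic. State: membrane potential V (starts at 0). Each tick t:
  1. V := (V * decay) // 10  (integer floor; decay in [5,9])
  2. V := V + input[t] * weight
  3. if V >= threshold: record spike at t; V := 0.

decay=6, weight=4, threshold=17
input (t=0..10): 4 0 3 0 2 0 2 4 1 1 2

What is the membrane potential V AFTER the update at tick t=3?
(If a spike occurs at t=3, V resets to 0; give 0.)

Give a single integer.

t=0: input=4 -> V=16
t=1: input=0 -> V=9
t=2: input=3 -> V=0 FIRE
t=3: input=0 -> V=0
t=4: input=2 -> V=8
t=5: input=0 -> V=4
t=6: input=2 -> V=10
t=7: input=4 -> V=0 FIRE
t=8: input=1 -> V=4
t=9: input=1 -> V=6
t=10: input=2 -> V=11

Answer: 0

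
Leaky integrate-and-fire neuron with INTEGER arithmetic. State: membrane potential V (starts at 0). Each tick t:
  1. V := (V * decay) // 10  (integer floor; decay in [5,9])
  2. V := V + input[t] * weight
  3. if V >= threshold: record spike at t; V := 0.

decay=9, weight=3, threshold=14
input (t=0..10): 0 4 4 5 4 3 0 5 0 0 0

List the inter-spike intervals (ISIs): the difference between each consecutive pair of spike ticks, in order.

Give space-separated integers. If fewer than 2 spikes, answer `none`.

t=0: input=0 -> V=0
t=1: input=4 -> V=12
t=2: input=4 -> V=0 FIRE
t=3: input=5 -> V=0 FIRE
t=4: input=4 -> V=12
t=5: input=3 -> V=0 FIRE
t=6: input=0 -> V=0
t=7: input=5 -> V=0 FIRE
t=8: input=0 -> V=0
t=9: input=0 -> V=0
t=10: input=0 -> V=0

Answer: 1 2 2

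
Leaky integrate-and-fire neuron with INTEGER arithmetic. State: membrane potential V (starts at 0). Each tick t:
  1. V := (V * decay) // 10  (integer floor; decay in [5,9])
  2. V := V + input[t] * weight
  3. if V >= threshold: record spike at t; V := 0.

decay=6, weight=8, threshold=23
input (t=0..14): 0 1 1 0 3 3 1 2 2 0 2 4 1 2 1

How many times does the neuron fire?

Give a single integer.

Answer: 4

Derivation:
t=0: input=0 -> V=0
t=1: input=1 -> V=8
t=2: input=1 -> V=12
t=3: input=0 -> V=7
t=4: input=3 -> V=0 FIRE
t=5: input=3 -> V=0 FIRE
t=6: input=1 -> V=8
t=7: input=2 -> V=20
t=8: input=2 -> V=0 FIRE
t=9: input=0 -> V=0
t=10: input=2 -> V=16
t=11: input=4 -> V=0 FIRE
t=12: input=1 -> V=8
t=13: input=2 -> V=20
t=14: input=1 -> V=20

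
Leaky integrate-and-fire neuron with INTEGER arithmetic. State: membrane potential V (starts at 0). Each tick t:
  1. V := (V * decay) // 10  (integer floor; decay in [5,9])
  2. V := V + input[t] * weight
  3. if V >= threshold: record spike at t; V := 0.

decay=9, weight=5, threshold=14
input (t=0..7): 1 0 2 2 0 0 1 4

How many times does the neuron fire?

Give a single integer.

t=0: input=1 -> V=5
t=1: input=0 -> V=4
t=2: input=2 -> V=13
t=3: input=2 -> V=0 FIRE
t=4: input=0 -> V=0
t=5: input=0 -> V=0
t=6: input=1 -> V=5
t=7: input=4 -> V=0 FIRE

Answer: 2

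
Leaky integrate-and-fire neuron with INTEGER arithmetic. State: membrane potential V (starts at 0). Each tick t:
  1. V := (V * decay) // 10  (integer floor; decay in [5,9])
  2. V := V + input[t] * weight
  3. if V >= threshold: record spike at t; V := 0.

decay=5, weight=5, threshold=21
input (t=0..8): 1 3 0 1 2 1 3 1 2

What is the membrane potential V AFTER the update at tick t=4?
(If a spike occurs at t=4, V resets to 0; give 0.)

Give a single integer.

t=0: input=1 -> V=5
t=1: input=3 -> V=17
t=2: input=0 -> V=8
t=3: input=1 -> V=9
t=4: input=2 -> V=14
t=5: input=1 -> V=12
t=6: input=3 -> V=0 FIRE
t=7: input=1 -> V=5
t=8: input=2 -> V=12

Answer: 14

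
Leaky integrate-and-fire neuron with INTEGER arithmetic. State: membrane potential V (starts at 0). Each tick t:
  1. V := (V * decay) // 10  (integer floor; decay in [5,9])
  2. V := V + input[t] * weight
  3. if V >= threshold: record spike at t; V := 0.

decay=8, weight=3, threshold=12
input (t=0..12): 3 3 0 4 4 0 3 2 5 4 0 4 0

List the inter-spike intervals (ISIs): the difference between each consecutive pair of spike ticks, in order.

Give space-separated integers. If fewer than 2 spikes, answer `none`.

t=0: input=3 -> V=9
t=1: input=3 -> V=0 FIRE
t=2: input=0 -> V=0
t=3: input=4 -> V=0 FIRE
t=4: input=4 -> V=0 FIRE
t=5: input=0 -> V=0
t=6: input=3 -> V=9
t=7: input=2 -> V=0 FIRE
t=8: input=5 -> V=0 FIRE
t=9: input=4 -> V=0 FIRE
t=10: input=0 -> V=0
t=11: input=4 -> V=0 FIRE
t=12: input=0 -> V=0

Answer: 2 1 3 1 1 2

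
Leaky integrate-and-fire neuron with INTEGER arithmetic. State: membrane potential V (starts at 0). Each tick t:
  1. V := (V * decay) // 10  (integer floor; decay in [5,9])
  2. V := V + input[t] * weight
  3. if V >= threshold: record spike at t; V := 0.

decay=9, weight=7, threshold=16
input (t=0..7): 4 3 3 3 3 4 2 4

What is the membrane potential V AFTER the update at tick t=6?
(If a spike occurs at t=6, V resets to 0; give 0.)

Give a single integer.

Answer: 14

Derivation:
t=0: input=4 -> V=0 FIRE
t=1: input=3 -> V=0 FIRE
t=2: input=3 -> V=0 FIRE
t=3: input=3 -> V=0 FIRE
t=4: input=3 -> V=0 FIRE
t=5: input=4 -> V=0 FIRE
t=6: input=2 -> V=14
t=7: input=4 -> V=0 FIRE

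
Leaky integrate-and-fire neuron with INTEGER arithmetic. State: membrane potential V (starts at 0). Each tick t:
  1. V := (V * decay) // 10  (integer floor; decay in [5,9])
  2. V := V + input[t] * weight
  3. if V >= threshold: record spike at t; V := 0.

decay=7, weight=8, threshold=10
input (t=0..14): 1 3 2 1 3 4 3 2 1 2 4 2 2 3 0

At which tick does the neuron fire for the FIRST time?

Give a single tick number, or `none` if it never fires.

Answer: 1

Derivation:
t=0: input=1 -> V=8
t=1: input=3 -> V=0 FIRE
t=2: input=2 -> V=0 FIRE
t=3: input=1 -> V=8
t=4: input=3 -> V=0 FIRE
t=5: input=4 -> V=0 FIRE
t=6: input=3 -> V=0 FIRE
t=7: input=2 -> V=0 FIRE
t=8: input=1 -> V=8
t=9: input=2 -> V=0 FIRE
t=10: input=4 -> V=0 FIRE
t=11: input=2 -> V=0 FIRE
t=12: input=2 -> V=0 FIRE
t=13: input=3 -> V=0 FIRE
t=14: input=0 -> V=0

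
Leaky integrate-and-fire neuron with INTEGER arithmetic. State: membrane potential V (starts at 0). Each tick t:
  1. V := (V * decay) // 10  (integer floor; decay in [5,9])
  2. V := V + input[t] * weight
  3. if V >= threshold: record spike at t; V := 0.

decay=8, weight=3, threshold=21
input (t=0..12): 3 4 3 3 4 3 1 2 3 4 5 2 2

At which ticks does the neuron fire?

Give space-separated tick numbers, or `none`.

Answer: 2 5 9

Derivation:
t=0: input=3 -> V=9
t=1: input=4 -> V=19
t=2: input=3 -> V=0 FIRE
t=3: input=3 -> V=9
t=4: input=4 -> V=19
t=5: input=3 -> V=0 FIRE
t=6: input=1 -> V=3
t=7: input=2 -> V=8
t=8: input=3 -> V=15
t=9: input=4 -> V=0 FIRE
t=10: input=5 -> V=15
t=11: input=2 -> V=18
t=12: input=2 -> V=20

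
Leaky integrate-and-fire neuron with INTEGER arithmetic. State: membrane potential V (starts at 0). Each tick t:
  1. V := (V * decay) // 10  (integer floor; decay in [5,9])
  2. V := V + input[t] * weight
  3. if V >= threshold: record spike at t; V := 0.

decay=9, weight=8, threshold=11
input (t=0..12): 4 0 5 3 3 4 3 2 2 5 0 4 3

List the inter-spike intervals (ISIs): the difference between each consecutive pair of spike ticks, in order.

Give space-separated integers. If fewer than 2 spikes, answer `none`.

Answer: 2 1 1 1 1 1 1 1 2 1

Derivation:
t=0: input=4 -> V=0 FIRE
t=1: input=0 -> V=0
t=2: input=5 -> V=0 FIRE
t=3: input=3 -> V=0 FIRE
t=4: input=3 -> V=0 FIRE
t=5: input=4 -> V=0 FIRE
t=6: input=3 -> V=0 FIRE
t=7: input=2 -> V=0 FIRE
t=8: input=2 -> V=0 FIRE
t=9: input=5 -> V=0 FIRE
t=10: input=0 -> V=0
t=11: input=4 -> V=0 FIRE
t=12: input=3 -> V=0 FIRE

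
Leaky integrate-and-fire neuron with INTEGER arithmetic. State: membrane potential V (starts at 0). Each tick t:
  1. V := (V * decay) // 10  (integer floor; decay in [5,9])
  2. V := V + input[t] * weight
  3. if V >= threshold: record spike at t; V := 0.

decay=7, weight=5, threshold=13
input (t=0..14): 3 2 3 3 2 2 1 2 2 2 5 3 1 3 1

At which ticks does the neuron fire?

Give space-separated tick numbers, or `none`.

Answer: 0 2 3 5 7 9 10 11 13

Derivation:
t=0: input=3 -> V=0 FIRE
t=1: input=2 -> V=10
t=2: input=3 -> V=0 FIRE
t=3: input=3 -> V=0 FIRE
t=4: input=2 -> V=10
t=5: input=2 -> V=0 FIRE
t=6: input=1 -> V=5
t=7: input=2 -> V=0 FIRE
t=8: input=2 -> V=10
t=9: input=2 -> V=0 FIRE
t=10: input=5 -> V=0 FIRE
t=11: input=3 -> V=0 FIRE
t=12: input=1 -> V=5
t=13: input=3 -> V=0 FIRE
t=14: input=1 -> V=5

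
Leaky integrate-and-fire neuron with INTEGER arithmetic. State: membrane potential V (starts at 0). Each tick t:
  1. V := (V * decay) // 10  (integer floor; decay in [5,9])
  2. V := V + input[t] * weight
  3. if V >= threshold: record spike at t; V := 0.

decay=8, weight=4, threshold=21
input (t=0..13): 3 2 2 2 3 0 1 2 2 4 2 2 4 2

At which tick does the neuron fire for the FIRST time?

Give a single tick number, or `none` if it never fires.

t=0: input=3 -> V=12
t=1: input=2 -> V=17
t=2: input=2 -> V=0 FIRE
t=3: input=2 -> V=8
t=4: input=3 -> V=18
t=5: input=0 -> V=14
t=6: input=1 -> V=15
t=7: input=2 -> V=20
t=8: input=2 -> V=0 FIRE
t=9: input=4 -> V=16
t=10: input=2 -> V=20
t=11: input=2 -> V=0 FIRE
t=12: input=4 -> V=16
t=13: input=2 -> V=20

Answer: 2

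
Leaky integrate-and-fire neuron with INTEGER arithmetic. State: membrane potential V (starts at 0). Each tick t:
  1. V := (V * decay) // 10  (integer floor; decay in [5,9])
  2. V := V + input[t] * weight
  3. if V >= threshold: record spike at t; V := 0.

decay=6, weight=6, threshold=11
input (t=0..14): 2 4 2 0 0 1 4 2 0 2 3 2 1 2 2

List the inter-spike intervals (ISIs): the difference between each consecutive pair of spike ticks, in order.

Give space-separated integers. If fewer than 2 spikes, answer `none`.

t=0: input=2 -> V=0 FIRE
t=1: input=4 -> V=0 FIRE
t=2: input=2 -> V=0 FIRE
t=3: input=0 -> V=0
t=4: input=0 -> V=0
t=5: input=1 -> V=6
t=6: input=4 -> V=0 FIRE
t=7: input=2 -> V=0 FIRE
t=8: input=0 -> V=0
t=9: input=2 -> V=0 FIRE
t=10: input=3 -> V=0 FIRE
t=11: input=2 -> V=0 FIRE
t=12: input=1 -> V=6
t=13: input=2 -> V=0 FIRE
t=14: input=2 -> V=0 FIRE

Answer: 1 1 4 1 2 1 1 2 1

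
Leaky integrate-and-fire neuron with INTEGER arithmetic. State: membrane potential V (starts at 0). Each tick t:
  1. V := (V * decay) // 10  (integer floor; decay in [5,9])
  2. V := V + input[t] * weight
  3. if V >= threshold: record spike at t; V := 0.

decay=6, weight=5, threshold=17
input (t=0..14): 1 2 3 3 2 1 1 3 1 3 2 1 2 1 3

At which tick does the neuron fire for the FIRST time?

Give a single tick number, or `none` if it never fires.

t=0: input=1 -> V=5
t=1: input=2 -> V=13
t=2: input=3 -> V=0 FIRE
t=3: input=3 -> V=15
t=4: input=2 -> V=0 FIRE
t=5: input=1 -> V=5
t=6: input=1 -> V=8
t=7: input=3 -> V=0 FIRE
t=8: input=1 -> V=5
t=9: input=3 -> V=0 FIRE
t=10: input=2 -> V=10
t=11: input=1 -> V=11
t=12: input=2 -> V=16
t=13: input=1 -> V=14
t=14: input=3 -> V=0 FIRE

Answer: 2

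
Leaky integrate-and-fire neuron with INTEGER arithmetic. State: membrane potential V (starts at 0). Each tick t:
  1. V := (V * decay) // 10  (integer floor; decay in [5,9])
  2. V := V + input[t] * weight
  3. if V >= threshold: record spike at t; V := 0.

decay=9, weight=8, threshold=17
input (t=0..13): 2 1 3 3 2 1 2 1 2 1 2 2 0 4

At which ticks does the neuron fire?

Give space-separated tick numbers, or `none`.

t=0: input=2 -> V=16
t=1: input=1 -> V=0 FIRE
t=2: input=3 -> V=0 FIRE
t=3: input=3 -> V=0 FIRE
t=4: input=2 -> V=16
t=5: input=1 -> V=0 FIRE
t=6: input=2 -> V=16
t=7: input=1 -> V=0 FIRE
t=8: input=2 -> V=16
t=9: input=1 -> V=0 FIRE
t=10: input=2 -> V=16
t=11: input=2 -> V=0 FIRE
t=12: input=0 -> V=0
t=13: input=4 -> V=0 FIRE

Answer: 1 2 3 5 7 9 11 13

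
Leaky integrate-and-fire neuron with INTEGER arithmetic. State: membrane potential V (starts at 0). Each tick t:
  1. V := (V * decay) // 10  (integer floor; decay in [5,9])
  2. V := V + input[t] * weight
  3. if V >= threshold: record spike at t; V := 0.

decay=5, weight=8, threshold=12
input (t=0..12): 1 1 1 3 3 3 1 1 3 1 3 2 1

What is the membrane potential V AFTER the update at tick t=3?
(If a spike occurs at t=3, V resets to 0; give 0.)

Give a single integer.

Answer: 0

Derivation:
t=0: input=1 -> V=8
t=1: input=1 -> V=0 FIRE
t=2: input=1 -> V=8
t=3: input=3 -> V=0 FIRE
t=4: input=3 -> V=0 FIRE
t=5: input=3 -> V=0 FIRE
t=6: input=1 -> V=8
t=7: input=1 -> V=0 FIRE
t=8: input=3 -> V=0 FIRE
t=9: input=1 -> V=8
t=10: input=3 -> V=0 FIRE
t=11: input=2 -> V=0 FIRE
t=12: input=1 -> V=8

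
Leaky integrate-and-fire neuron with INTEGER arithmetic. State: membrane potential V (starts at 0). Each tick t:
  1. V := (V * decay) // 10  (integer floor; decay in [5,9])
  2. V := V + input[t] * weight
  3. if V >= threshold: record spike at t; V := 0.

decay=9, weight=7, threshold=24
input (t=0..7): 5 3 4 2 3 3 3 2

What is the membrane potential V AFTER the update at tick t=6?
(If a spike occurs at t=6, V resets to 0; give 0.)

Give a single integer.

Answer: 0

Derivation:
t=0: input=5 -> V=0 FIRE
t=1: input=3 -> V=21
t=2: input=4 -> V=0 FIRE
t=3: input=2 -> V=14
t=4: input=3 -> V=0 FIRE
t=5: input=3 -> V=21
t=6: input=3 -> V=0 FIRE
t=7: input=2 -> V=14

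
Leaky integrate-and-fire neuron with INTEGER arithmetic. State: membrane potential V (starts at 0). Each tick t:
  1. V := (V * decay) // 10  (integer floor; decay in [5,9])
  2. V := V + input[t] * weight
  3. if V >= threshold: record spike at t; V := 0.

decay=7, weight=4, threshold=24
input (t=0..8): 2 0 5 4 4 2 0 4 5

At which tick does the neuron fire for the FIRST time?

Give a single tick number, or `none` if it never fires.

Answer: 3

Derivation:
t=0: input=2 -> V=8
t=1: input=0 -> V=5
t=2: input=5 -> V=23
t=3: input=4 -> V=0 FIRE
t=4: input=4 -> V=16
t=5: input=2 -> V=19
t=6: input=0 -> V=13
t=7: input=4 -> V=0 FIRE
t=8: input=5 -> V=20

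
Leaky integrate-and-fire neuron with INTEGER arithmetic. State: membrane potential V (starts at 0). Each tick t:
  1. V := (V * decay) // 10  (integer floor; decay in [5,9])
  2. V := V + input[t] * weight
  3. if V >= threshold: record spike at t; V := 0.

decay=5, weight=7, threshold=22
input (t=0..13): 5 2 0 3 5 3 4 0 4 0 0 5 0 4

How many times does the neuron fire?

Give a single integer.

Answer: 7

Derivation:
t=0: input=5 -> V=0 FIRE
t=1: input=2 -> V=14
t=2: input=0 -> V=7
t=3: input=3 -> V=0 FIRE
t=4: input=5 -> V=0 FIRE
t=5: input=3 -> V=21
t=6: input=4 -> V=0 FIRE
t=7: input=0 -> V=0
t=8: input=4 -> V=0 FIRE
t=9: input=0 -> V=0
t=10: input=0 -> V=0
t=11: input=5 -> V=0 FIRE
t=12: input=0 -> V=0
t=13: input=4 -> V=0 FIRE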